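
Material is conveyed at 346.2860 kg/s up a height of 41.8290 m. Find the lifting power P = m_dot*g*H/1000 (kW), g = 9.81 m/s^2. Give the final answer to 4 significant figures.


P = 346.2860 * 9.81 * 41.8290 / 1000
P = 142.1 kW


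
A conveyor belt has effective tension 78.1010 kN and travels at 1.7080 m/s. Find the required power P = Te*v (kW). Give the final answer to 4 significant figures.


P = Te * v = 78.1010 * 1.7080
P = 133.4 kW


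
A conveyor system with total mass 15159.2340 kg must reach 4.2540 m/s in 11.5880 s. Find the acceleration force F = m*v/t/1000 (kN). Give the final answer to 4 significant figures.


F = 15159.2340 * 4.2540 / 11.5880 / 1000
F = 5.565 kN


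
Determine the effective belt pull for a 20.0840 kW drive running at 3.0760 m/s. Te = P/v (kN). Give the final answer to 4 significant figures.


Te = P / v = 20.0840 / 3.0760
Te = 6.529 kN


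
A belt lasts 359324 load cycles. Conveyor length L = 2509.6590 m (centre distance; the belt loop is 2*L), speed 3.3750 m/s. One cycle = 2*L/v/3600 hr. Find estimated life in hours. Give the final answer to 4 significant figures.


cycle_time = 2 * 2509.6590 / 3.3750 / 3600 = 0.413113 hr
life = 359324 * 0.413113 = 148400 hours


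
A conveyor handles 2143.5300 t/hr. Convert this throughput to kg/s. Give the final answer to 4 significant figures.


m_dot = 2143.5300 * 1000 / 3600
m_dot = 595.4 kg/s


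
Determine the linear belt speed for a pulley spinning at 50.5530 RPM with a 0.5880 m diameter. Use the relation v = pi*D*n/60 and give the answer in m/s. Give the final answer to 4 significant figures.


v = pi * 0.5880 * 50.5530 / 60
v = 1.556 m/s


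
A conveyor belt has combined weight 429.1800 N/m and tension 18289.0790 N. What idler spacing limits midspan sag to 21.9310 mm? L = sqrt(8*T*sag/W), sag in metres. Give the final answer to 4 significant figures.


sag = 21.9310/1000 = 0.021931 m
L = sqrt(8 * 18289.0790 * 0.021931 / 429.1800)
L = 2.734 m


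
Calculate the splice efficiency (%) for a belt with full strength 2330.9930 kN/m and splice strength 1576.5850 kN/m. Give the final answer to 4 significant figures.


Eff = 1576.5850 / 2330.9930 * 100
Eff = 67.64 %


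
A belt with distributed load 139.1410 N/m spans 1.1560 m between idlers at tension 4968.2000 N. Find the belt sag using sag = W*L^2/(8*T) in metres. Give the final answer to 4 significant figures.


sag = 139.1410 * 1.1560^2 / (8 * 4968.2000)
sag = 0.004678 m


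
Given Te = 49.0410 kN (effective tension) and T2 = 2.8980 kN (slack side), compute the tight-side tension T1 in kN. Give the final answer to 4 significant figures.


T1 = Te + T2 = 49.0410 + 2.8980
T1 = 51.94 kN


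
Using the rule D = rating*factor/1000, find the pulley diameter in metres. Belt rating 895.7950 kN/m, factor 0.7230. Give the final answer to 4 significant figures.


D = 895.7950 * 0.7230 / 1000
D = 0.6477 m


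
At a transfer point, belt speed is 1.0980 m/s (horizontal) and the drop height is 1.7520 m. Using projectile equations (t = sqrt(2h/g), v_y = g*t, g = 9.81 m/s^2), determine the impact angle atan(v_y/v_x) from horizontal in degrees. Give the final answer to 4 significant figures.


t = sqrt(2*1.7520/9.81) = 0.597651 s
v_y = 9.81 * 0.597651 = 5.86296 m/s
angle = atan(5.86296 / 1.0980) = 79.39 deg


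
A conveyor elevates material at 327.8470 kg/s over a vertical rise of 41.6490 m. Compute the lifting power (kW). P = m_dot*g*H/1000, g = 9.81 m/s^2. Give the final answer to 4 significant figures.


P = 327.8470 * 9.81 * 41.6490 / 1000
P = 134.0 kW


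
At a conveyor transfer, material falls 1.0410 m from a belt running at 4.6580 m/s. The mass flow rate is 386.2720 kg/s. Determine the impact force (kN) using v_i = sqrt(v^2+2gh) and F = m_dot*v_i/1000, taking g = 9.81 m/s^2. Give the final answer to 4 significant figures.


v_i = sqrt(4.6580^2 + 2*9.81*1.0410) = 6.4901 m/s
F = 386.2720 * 6.4901 / 1000
F = 2.507 kN


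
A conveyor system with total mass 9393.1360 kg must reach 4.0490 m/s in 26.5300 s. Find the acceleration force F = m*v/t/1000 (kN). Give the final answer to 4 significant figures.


F = 9393.1360 * 4.0490 / 26.5300 / 1000
F = 1.434 kN


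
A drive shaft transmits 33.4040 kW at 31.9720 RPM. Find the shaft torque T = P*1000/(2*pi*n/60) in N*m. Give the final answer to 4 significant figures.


omega = 2*pi*31.9720/60 = 3.3481 rad/s
T = 33.4040*1000 / 3.3481
T = 9977 N*m


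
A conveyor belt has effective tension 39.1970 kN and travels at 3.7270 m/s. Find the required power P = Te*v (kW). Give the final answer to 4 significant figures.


P = Te * v = 39.1970 * 3.7270
P = 146.1 kW


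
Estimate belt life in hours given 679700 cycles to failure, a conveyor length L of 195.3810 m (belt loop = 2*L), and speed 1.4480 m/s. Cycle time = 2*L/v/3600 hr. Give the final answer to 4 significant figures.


cycle_time = 2 * 195.3810 / 1.4480 / 3600 = 0.074962 hr
life = 679700 * 0.074962 = 50950 hours


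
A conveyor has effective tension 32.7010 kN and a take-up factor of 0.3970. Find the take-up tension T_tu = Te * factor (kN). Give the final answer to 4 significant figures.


T_tu = 32.7010 * 0.3970
T_tu = 12.98 kN


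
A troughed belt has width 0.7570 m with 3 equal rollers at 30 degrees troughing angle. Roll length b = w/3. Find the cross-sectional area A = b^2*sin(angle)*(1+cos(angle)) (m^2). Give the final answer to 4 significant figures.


b = 0.7570/3 = 0.252333 m
A = 0.252333^2 * sin(30 deg) * (1 + cos(30 deg))
A = 0.05941 m^2


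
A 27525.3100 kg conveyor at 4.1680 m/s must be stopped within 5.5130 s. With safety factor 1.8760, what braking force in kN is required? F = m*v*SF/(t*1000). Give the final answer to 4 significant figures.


F = 27525.3100 * 4.1680 / 5.5130 * 1.8760 / 1000
F = 39.04 kN


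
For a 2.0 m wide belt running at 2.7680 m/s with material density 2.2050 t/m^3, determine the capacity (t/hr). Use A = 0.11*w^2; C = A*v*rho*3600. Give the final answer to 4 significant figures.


A = 0.11 * 2.0^2 = 0.44 m^2
C = 0.44 * 2.7680 * 2.2050 * 3600
C = 9668 t/hr


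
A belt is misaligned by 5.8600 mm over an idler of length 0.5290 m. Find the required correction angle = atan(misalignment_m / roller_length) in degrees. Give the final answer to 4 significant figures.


misalign_m = 5.8600 / 1000 = 0.005860 m
angle = atan(0.005860 / 0.5290)
angle = 0.6347 deg


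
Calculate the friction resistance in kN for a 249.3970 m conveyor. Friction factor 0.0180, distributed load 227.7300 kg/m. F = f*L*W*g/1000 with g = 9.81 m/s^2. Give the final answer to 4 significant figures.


F = 0.0180 * 249.3970 * 227.7300 * 9.81 / 1000
F = 10.03 kN


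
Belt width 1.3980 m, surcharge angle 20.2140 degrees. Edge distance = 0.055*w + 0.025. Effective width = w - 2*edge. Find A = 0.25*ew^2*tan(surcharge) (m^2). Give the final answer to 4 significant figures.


edge = 0.055*1.3980 + 0.025 = 0.10189 m
ew = 1.3980 - 2*0.10189 = 1.19422 m
A = 0.25 * 1.19422^2 * tan(20.2140 deg)
A = 0.1313 m^2


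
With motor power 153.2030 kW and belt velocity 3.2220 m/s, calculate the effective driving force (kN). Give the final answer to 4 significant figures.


Te = P / v = 153.2030 / 3.2220
Te = 47.55 kN


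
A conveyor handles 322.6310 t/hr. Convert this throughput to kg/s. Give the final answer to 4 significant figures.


m_dot = 322.6310 * 1000 / 3600
m_dot = 89.62 kg/s


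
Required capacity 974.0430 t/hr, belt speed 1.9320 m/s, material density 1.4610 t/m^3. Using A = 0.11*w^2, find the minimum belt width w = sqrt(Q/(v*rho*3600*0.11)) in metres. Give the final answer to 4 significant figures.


A_req = 974.0430 / (1.9320 * 1.4610 * 3600) = 0.0958558 m^2
w = sqrt(0.0958558 / 0.11)
w = 0.9335 m


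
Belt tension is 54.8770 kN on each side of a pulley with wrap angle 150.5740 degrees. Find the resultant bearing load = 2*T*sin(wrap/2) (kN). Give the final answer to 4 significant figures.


F = 2 * 54.8770 * sin(150.5740/2 deg)
F = 106.2 kN


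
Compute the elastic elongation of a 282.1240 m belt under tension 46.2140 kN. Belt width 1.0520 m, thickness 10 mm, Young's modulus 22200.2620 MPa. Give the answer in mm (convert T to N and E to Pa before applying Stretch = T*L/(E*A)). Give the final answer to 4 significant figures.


A = 1.0520 * 0.01 = 0.01052 m^2
Stretch = 46.2140*1000 * 282.1240 / (22200.2620e6 * 0.01052) * 1000
Stretch = 55.83 mm


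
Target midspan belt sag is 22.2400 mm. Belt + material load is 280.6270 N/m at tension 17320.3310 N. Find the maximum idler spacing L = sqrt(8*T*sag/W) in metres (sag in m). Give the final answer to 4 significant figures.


sag = 22.2400/1000 = 0.022240 m
L = sqrt(8 * 17320.3310 * 0.022240 / 280.6270)
L = 3.314 m


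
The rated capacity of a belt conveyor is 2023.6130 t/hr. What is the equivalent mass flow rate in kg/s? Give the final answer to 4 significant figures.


m_dot = 2023.6130 * 1000 / 3600
m_dot = 562.1 kg/s


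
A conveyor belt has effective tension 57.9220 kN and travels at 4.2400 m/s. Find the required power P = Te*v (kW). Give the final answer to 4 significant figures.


P = Te * v = 57.9220 * 4.2400
P = 245.6 kW


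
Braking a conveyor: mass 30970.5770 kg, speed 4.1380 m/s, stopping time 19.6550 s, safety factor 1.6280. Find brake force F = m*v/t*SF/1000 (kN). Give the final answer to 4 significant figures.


F = 30970.5770 * 4.1380 / 19.6550 * 1.6280 / 1000
F = 10.62 kN


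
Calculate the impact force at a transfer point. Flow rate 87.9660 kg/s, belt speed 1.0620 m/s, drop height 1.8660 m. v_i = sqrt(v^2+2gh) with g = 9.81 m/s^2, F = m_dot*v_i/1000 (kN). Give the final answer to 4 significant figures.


v_i = sqrt(1.0620^2 + 2*9.81*1.8660) = 6.14319 m/s
F = 87.9660 * 6.14319 / 1000
F = 0.5404 kN


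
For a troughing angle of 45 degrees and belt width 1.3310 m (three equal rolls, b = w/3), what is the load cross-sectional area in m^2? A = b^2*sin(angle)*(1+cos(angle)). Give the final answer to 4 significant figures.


b = 1.3310/3 = 0.443667 m
A = 0.443667^2 * sin(45 deg) * (1 + cos(45 deg))
A = 0.2376 m^2


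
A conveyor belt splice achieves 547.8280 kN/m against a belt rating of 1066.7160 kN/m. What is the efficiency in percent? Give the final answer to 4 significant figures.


Eff = 547.8280 / 1066.7160 * 100
Eff = 51.36 %


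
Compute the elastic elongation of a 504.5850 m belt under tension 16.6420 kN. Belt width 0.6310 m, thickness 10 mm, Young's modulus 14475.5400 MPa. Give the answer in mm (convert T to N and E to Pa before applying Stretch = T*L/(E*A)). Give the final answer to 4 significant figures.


A = 0.6310 * 0.01 = 0.00631 m^2
Stretch = 16.6420*1000 * 504.5850 / (14475.5400e6 * 0.00631) * 1000
Stretch = 91.93 mm


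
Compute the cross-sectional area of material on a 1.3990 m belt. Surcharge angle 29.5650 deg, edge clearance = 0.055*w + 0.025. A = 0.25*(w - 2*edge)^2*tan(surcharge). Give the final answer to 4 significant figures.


edge = 0.055*1.3990 + 0.025 = 0.101945 m
ew = 1.3990 - 2*0.101945 = 1.19511 m
A = 0.25 * 1.19511^2 * tan(29.5650 deg)
A = 0.2026 m^2


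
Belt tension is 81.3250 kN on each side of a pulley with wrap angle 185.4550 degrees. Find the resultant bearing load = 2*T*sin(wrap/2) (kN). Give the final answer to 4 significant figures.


F = 2 * 81.3250 * sin(185.4550/2 deg)
F = 162.5 kN


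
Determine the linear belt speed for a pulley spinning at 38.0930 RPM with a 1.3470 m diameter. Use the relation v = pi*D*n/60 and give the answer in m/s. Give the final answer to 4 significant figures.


v = pi * 1.3470 * 38.0930 / 60
v = 2.687 m/s


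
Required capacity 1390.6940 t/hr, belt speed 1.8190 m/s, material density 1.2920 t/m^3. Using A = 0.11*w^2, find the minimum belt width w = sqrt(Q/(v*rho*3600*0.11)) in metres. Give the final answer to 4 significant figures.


A_req = 1390.6940 / (1.8190 * 1.2920 * 3600) = 0.164374 m^2
w = sqrt(0.164374 / 0.11)
w = 1.222 m


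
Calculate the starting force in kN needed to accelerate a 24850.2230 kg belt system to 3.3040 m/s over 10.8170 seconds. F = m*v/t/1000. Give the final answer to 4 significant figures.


F = 24850.2230 * 3.3040 / 10.8170 / 1000
F = 7.590 kN


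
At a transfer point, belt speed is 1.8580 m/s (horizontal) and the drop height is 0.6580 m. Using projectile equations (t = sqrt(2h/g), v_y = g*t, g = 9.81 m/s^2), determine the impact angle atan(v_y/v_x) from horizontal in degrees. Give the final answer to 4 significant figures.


t = sqrt(2*0.6580/9.81) = 0.366263 s
v_y = 9.81 * 0.366263 = 3.59304 m/s
angle = atan(3.59304 / 1.8580) = 62.66 deg


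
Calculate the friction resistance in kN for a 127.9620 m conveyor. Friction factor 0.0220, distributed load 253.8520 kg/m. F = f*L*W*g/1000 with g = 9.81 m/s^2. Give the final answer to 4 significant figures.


F = 0.0220 * 127.9620 * 253.8520 * 9.81 / 1000
F = 7.011 kN


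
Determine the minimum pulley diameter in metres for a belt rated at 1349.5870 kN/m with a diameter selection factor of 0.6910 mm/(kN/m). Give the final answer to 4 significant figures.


D = 1349.5870 * 0.6910 / 1000
D = 0.9326 m


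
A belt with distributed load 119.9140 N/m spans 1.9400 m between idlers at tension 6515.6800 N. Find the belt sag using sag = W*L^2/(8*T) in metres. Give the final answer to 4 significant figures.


sag = 119.9140 * 1.9400^2 / (8 * 6515.6800)
sag = 0.008658 m


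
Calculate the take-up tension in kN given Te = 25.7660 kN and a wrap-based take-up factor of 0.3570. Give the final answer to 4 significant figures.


T_tu = 25.7660 * 0.3570
T_tu = 9.198 kN


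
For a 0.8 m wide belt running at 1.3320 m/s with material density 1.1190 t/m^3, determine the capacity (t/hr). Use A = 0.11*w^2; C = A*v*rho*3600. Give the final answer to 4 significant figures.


A = 0.11 * 0.8^2 = 0.0704 m^2
C = 0.0704 * 1.3320 * 1.1190 * 3600
C = 377.8 t/hr


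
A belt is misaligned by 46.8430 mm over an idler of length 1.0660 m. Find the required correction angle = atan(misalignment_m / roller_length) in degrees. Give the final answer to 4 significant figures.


misalign_m = 46.8430 / 1000 = 0.046843 m
angle = atan(0.046843 / 1.0660)
angle = 2.516 deg


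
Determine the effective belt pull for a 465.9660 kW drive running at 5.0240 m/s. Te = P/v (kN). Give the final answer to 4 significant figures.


Te = P / v = 465.9660 / 5.0240
Te = 92.75 kN


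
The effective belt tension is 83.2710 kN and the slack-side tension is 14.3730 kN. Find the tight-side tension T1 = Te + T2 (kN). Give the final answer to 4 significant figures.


T1 = Te + T2 = 83.2710 + 14.3730
T1 = 97.64 kN


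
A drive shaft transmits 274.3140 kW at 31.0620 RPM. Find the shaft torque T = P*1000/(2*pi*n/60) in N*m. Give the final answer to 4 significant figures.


omega = 2*pi*31.0620/60 = 3.25281 rad/s
T = 274.3140*1000 / 3.25281
T = 84330 N*m


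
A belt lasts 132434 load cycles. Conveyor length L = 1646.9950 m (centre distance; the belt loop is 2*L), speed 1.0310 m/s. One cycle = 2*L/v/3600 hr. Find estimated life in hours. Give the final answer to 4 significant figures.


cycle_time = 2 * 1646.9950 / 1.0310 / 3600 = 0.887485 hr
life = 132434 * 0.887485 = 117500 hours


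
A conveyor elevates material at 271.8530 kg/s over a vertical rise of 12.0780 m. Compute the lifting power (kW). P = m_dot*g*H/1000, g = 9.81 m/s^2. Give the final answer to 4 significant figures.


P = 271.8530 * 9.81 * 12.0780 / 1000
P = 32.21 kW


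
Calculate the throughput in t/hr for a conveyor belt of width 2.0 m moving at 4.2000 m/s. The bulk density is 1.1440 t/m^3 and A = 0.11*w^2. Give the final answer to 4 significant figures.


A = 0.11 * 2.0^2 = 0.44 m^2
C = 0.44 * 4.2000 * 1.1440 * 3600
C = 7611 t/hr


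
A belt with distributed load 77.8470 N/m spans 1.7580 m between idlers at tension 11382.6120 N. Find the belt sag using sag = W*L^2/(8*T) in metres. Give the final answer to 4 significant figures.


sag = 77.8470 * 1.7580^2 / (8 * 11382.6120)
sag = 0.002642 m


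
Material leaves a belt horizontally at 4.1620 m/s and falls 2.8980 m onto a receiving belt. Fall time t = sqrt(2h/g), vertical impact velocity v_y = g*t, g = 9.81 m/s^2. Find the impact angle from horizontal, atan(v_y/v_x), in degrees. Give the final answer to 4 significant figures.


t = sqrt(2*2.8980/9.81) = 0.768652 s
v_y = 9.81 * 0.768652 = 7.54048 m/s
angle = atan(7.54048 / 4.1620) = 61.10 deg


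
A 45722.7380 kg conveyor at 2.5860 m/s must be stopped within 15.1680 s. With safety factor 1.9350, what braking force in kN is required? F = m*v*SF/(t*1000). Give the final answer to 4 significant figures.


F = 45722.7380 * 2.5860 / 15.1680 * 1.9350 / 1000
F = 15.08 kN


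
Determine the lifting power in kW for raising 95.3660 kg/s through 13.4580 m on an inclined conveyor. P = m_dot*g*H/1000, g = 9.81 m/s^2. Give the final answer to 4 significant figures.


P = 95.3660 * 9.81 * 13.4580 / 1000
P = 12.59 kW


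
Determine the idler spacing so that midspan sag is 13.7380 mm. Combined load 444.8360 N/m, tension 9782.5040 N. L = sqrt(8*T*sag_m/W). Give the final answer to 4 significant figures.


sag = 13.7380/1000 = 0.013738 m
L = sqrt(8 * 9782.5040 * 0.013738 / 444.8360)
L = 1.555 m


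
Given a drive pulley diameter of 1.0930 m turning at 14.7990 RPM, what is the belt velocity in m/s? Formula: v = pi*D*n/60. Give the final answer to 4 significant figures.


v = pi * 1.0930 * 14.7990 / 60
v = 0.8469 m/s


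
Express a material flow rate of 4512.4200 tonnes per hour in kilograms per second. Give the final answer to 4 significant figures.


m_dot = 4512.4200 * 1000 / 3600
m_dot = 1253 kg/s


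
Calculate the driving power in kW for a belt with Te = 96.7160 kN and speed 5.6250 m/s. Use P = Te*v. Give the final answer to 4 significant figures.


P = Te * v = 96.7160 * 5.6250
P = 544.0 kW


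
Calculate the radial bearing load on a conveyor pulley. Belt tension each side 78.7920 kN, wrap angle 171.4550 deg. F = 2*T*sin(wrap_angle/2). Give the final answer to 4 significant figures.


F = 2 * 78.7920 * sin(171.4550/2 deg)
F = 157.1 kN


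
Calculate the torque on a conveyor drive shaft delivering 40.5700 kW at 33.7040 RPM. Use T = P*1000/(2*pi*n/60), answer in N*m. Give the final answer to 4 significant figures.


omega = 2*pi*33.7040/60 = 3.52947 rad/s
T = 40.5700*1000 / 3.52947
T = 11490 N*m


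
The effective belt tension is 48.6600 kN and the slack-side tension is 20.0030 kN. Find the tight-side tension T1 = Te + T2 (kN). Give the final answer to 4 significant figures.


T1 = Te + T2 = 48.6600 + 20.0030
T1 = 68.66 kN


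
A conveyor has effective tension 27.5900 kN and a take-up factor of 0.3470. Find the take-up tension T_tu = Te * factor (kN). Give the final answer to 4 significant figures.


T_tu = 27.5900 * 0.3470
T_tu = 9.574 kN


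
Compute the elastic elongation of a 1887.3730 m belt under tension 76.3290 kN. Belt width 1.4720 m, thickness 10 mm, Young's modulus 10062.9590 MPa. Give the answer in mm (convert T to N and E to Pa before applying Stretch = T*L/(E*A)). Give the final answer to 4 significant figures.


A = 1.4720 * 0.01 = 0.01472 m^2
Stretch = 76.3290*1000 * 1887.3730 / (10062.9590e6 * 0.01472) * 1000
Stretch = 972.6 mm


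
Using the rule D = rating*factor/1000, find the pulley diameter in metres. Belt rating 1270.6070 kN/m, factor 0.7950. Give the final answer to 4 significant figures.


D = 1270.6070 * 0.7950 / 1000
D = 1.010 m


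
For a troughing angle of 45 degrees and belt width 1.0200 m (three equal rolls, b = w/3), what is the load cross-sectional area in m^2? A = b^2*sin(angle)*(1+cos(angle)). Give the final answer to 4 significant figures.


b = 1.0200/3 = 0.34 m
A = 0.34^2 * sin(45 deg) * (1 + cos(45 deg))
A = 0.1395 m^2


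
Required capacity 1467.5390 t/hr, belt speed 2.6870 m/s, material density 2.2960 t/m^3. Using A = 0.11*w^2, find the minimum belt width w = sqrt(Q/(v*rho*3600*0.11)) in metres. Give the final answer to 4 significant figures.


A_req = 1467.5390 / (2.6870 * 2.2960 * 3600) = 0.0660766 m^2
w = sqrt(0.0660766 / 0.11)
w = 0.7750 m


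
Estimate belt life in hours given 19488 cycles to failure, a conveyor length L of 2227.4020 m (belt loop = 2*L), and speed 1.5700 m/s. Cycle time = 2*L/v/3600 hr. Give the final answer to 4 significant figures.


cycle_time = 2 * 2227.4020 / 1.5700 / 3600 = 0.788182 hr
life = 19488 * 0.788182 = 15360 hours


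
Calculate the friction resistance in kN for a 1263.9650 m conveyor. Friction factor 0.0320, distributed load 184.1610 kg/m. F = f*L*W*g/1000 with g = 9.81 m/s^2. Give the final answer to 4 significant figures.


F = 0.0320 * 1263.9650 * 184.1610 * 9.81 / 1000
F = 73.07 kN


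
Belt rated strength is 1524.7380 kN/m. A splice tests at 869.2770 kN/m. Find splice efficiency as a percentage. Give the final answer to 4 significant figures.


Eff = 869.2770 / 1524.7380 * 100
Eff = 57.01 %


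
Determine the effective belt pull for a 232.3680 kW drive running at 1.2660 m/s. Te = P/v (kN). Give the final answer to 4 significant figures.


Te = P / v = 232.3680 / 1.2660
Te = 183.5 kN


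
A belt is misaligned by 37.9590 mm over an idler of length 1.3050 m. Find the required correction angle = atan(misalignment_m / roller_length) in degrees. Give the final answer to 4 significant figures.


misalign_m = 37.9590 / 1000 = 0.037959 m
angle = atan(0.037959 / 1.3050)
angle = 1.666 deg


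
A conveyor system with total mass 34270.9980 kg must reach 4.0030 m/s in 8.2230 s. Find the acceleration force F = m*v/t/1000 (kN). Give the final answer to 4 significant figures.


F = 34270.9980 * 4.0030 / 8.2230 / 1000
F = 16.68 kN


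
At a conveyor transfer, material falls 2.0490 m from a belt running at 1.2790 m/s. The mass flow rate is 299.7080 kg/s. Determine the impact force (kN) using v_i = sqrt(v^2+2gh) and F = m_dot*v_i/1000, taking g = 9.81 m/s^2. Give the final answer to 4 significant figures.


v_i = sqrt(1.2790^2 + 2*9.81*2.0490) = 6.46817 m/s
F = 299.7080 * 6.46817 / 1000
F = 1.939 kN


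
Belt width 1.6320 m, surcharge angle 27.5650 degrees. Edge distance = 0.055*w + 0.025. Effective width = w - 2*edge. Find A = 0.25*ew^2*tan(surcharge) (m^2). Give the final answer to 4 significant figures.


edge = 0.055*1.6320 + 0.025 = 0.11476 m
ew = 1.6320 - 2*0.11476 = 1.40248 m
A = 0.25 * 1.40248^2 * tan(27.5650 deg)
A = 0.2567 m^2


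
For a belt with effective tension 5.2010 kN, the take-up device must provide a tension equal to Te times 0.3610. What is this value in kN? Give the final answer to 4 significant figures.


T_tu = 5.2010 * 0.3610
T_tu = 1.878 kN


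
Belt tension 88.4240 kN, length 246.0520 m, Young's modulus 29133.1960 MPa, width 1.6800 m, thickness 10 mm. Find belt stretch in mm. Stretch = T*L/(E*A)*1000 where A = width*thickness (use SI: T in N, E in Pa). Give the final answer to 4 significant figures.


A = 1.6800 * 0.01 = 0.01680 m^2
Stretch = 88.4240*1000 * 246.0520 / (29133.1960e6 * 0.01680) * 1000
Stretch = 44.45 mm


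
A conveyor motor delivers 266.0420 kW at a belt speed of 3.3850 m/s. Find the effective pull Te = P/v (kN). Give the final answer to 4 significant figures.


Te = P / v = 266.0420 / 3.3850
Te = 78.59 kN


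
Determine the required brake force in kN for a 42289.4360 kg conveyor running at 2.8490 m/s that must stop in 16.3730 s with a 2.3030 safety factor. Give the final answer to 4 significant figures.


F = 42289.4360 * 2.8490 / 16.3730 * 2.3030 / 1000
F = 16.95 kN


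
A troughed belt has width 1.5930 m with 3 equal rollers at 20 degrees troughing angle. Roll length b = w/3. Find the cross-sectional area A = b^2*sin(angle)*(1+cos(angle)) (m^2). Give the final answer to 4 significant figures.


b = 1.5930/3 = 0.531 m
A = 0.531^2 * sin(20 deg) * (1 + cos(20 deg))
A = 0.1871 m^2


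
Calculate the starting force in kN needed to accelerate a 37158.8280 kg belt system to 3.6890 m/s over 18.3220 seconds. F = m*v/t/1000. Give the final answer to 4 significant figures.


F = 37158.8280 * 3.6890 / 18.3220 / 1000
F = 7.482 kN


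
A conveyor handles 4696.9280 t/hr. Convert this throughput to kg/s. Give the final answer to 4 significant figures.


m_dot = 4696.9280 * 1000 / 3600
m_dot = 1305 kg/s


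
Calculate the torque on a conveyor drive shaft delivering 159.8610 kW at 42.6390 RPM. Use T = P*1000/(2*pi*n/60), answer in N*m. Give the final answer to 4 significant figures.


omega = 2*pi*42.6390/60 = 4.46515 rad/s
T = 159.8610*1000 / 4.46515
T = 35800 N*m


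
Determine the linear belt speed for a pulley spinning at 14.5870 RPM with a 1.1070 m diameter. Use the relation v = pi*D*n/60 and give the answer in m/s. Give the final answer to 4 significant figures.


v = pi * 1.1070 * 14.5870 / 60
v = 0.8455 m/s


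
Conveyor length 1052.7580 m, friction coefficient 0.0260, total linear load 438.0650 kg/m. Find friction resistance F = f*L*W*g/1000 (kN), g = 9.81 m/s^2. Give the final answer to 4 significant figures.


F = 0.0260 * 1052.7580 * 438.0650 * 9.81 / 1000
F = 117.6 kN


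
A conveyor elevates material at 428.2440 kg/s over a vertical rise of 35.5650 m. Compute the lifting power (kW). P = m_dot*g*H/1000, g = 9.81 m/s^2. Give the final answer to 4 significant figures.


P = 428.2440 * 9.81 * 35.5650 / 1000
P = 149.4 kW


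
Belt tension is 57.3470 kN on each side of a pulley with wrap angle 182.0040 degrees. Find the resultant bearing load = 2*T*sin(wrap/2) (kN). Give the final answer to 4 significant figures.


F = 2 * 57.3470 * sin(182.0040/2 deg)
F = 114.7 kN


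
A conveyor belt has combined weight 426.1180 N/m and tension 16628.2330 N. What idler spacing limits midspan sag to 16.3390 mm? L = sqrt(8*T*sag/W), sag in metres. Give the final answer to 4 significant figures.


sag = 16.3390/1000 = 0.016339 m
L = sqrt(8 * 16628.2330 * 0.016339 / 426.1180)
L = 2.258 m


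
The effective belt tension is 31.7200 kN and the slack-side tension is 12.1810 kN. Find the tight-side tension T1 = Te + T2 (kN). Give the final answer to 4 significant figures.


T1 = Te + T2 = 31.7200 + 12.1810
T1 = 43.90 kN


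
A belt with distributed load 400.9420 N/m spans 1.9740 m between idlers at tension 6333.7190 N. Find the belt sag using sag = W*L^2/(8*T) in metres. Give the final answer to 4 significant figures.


sag = 400.9420 * 1.9740^2 / (8 * 6333.7190)
sag = 0.03083 m


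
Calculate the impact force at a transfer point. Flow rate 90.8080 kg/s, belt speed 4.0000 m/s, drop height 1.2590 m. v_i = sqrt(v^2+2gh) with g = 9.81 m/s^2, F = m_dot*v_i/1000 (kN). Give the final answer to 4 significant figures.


v_i = sqrt(4.0000^2 + 2*9.81*1.2590) = 6.37978 m/s
F = 90.8080 * 6.37978 / 1000
F = 0.5793 kN


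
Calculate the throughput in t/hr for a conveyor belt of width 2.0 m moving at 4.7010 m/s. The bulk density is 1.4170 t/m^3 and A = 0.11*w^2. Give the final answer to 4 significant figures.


A = 0.11 * 2.0^2 = 0.44 m^2
C = 0.44 * 4.7010 * 1.4170 * 3600
C = 10550 t/hr


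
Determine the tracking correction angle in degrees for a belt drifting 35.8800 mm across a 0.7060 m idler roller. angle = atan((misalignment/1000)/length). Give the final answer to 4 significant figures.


misalign_m = 35.8800 / 1000 = 0.035880 m
angle = atan(0.035880 / 0.7060)
angle = 2.909 deg


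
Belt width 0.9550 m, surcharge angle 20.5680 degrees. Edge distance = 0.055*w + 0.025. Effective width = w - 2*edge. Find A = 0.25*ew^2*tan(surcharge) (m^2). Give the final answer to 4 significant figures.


edge = 0.055*0.9550 + 0.025 = 0.077525 m
ew = 0.9550 - 2*0.077525 = 0.79995 m
A = 0.25 * 0.79995^2 * tan(20.5680 deg)
A = 0.06003 m^2


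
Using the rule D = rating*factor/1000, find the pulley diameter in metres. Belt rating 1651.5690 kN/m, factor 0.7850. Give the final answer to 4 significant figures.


D = 1651.5690 * 0.7850 / 1000
D = 1.296 m


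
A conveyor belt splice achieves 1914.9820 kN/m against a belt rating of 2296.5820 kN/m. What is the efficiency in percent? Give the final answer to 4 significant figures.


Eff = 1914.9820 / 2296.5820 * 100
Eff = 83.38 %


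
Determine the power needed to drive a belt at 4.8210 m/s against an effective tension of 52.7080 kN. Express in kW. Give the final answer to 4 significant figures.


P = Te * v = 52.7080 * 4.8210
P = 254.1 kW


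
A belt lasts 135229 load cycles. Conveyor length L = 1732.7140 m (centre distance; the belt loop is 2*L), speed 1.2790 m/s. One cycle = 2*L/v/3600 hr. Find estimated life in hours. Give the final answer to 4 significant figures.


cycle_time = 2 * 1732.7140 / 1.2790 / 3600 = 0.752634 hr
life = 135229 * 0.752634 = 101800 hours


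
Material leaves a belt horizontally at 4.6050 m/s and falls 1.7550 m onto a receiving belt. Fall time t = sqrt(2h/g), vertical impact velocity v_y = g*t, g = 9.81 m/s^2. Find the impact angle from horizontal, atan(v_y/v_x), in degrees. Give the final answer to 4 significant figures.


t = sqrt(2*1.7550/9.81) = 0.598162 s
v_y = 9.81 * 0.598162 = 5.86797 m/s
angle = atan(5.86797 / 4.6050) = 51.88 deg


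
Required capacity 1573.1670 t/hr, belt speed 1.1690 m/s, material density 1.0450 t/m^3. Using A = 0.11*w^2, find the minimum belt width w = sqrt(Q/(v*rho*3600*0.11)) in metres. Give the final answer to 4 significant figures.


A_req = 1573.1670 / (1.1690 * 1.0450 * 3600) = 0.357719 m^2
w = sqrt(0.357719 / 0.11)
w = 1.803 m


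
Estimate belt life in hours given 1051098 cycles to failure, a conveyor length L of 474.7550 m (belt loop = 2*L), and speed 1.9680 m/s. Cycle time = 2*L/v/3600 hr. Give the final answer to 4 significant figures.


cycle_time = 2 * 474.7550 / 1.9680 / 3600 = 0.134021 hr
life = 1051098 * 0.134021 = 140900 hours


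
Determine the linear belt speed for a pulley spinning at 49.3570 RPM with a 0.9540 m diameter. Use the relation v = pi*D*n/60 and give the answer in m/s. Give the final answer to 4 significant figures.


v = pi * 0.9540 * 49.3570 / 60
v = 2.465 m/s


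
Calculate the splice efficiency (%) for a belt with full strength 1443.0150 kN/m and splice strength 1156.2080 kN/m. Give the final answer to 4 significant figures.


Eff = 1156.2080 / 1443.0150 * 100
Eff = 80.12 %


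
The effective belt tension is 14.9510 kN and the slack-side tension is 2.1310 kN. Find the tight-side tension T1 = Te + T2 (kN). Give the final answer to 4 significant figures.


T1 = Te + T2 = 14.9510 + 2.1310
T1 = 17.08 kN


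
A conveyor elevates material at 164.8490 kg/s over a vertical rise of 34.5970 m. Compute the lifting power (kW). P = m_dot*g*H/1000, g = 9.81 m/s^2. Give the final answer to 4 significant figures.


P = 164.8490 * 9.81 * 34.5970 / 1000
P = 55.95 kW


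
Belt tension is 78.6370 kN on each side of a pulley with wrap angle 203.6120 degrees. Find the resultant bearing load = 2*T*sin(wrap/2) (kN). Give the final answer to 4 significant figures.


F = 2 * 78.6370 * sin(203.6120/2 deg)
F = 153.9 kN


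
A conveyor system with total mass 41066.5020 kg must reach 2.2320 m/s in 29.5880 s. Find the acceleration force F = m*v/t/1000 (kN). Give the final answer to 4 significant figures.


F = 41066.5020 * 2.2320 / 29.5880 / 1000
F = 3.098 kN


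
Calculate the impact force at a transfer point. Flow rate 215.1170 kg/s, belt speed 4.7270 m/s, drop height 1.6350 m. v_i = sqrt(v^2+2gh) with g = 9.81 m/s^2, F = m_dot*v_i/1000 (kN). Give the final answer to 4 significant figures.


v_i = sqrt(4.7270^2 + 2*9.81*1.6350) = 7.37721 m/s
F = 215.1170 * 7.37721 / 1000
F = 1.587 kN


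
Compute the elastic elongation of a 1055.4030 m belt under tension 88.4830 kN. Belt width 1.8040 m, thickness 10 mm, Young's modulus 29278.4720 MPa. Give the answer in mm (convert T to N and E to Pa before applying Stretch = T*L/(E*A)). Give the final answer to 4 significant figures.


A = 1.8040 * 0.01 = 0.01804 m^2
Stretch = 88.4830*1000 * 1055.4030 / (29278.4720e6 * 0.01804) * 1000
Stretch = 176.8 mm


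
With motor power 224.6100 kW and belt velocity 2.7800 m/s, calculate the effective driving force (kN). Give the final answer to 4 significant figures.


Te = P / v = 224.6100 / 2.7800
Te = 80.79 kN


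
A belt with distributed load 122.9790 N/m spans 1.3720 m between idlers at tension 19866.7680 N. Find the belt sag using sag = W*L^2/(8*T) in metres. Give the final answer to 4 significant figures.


sag = 122.9790 * 1.3720^2 / (8 * 19866.7680)
sag = 0.001457 m


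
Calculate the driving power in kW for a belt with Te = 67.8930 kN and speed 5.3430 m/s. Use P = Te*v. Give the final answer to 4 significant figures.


P = Te * v = 67.8930 * 5.3430
P = 362.8 kW


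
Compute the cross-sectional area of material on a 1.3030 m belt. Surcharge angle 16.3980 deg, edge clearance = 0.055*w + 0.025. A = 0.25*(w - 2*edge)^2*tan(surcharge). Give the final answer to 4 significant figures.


edge = 0.055*1.3030 + 0.025 = 0.096665 m
ew = 1.3030 - 2*0.096665 = 1.10967 m
A = 0.25 * 1.10967^2 * tan(16.3980 deg)
A = 0.09059 m^2


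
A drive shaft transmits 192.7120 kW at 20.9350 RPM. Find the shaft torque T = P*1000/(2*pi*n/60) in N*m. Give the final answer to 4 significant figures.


omega = 2*pi*20.9350/60 = 2.19231 rad/s
T = 192.7120*1000 / 2.19231
T = 87900 N*m


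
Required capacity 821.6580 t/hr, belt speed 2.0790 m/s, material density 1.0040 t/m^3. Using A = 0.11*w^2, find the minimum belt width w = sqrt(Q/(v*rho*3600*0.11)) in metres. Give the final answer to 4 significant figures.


A_req = 821.6580 / (2.0790 * 1.0040 * 3600) = 0.109345 m^2
w = sqrt(0.109345 / 0.11)
w = 0.9970 m


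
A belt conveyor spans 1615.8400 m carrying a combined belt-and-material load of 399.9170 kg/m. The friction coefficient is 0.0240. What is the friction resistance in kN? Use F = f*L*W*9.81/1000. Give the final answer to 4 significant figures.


F = 0.0240 * 1615.8400 * 399.9170 * 9.81 / 1000
F = 152.1 kN


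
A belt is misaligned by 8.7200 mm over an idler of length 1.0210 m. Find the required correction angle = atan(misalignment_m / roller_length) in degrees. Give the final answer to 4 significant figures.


misalign_m = 8.7200 / 1000 = 0.008720 m
angle = atan(0.008720 / 1.0210)
angle = 0.4893 deg


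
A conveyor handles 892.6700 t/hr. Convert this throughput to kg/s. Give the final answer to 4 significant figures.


m_dot = 892.6700 * 1000 / 3600
m_dot = 248.0 kg/s


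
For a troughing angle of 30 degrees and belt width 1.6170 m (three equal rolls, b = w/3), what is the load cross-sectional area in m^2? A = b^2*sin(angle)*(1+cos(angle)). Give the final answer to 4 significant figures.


b = 1.6170/3 = 0.539 m
A = 0.539^2 * sin(30 deg) * (1 + cos(30 deg))
A = 0.2711 m^2


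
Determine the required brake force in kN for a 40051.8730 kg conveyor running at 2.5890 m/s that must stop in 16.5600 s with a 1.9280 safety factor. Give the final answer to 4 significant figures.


F = 40051.8730 * 2.5890 / 16.5600 * 1.9280 / 1000
F = 12.07 kN


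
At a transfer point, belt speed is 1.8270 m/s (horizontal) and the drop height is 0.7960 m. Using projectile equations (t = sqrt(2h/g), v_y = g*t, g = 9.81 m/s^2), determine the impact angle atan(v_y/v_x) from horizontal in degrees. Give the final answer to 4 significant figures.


t = sqrt(2*0.7960/9.81) = 0.402844 s
v_y = 9.81 * 0.402844 = 3.9519 m/s
angle = atan(3.9519 / 1.8270) = 65.19 deg


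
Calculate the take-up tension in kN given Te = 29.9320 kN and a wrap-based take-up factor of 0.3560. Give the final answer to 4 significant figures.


T_tu = 29.9320 * 0.3560
T_tu = 10.66 kN


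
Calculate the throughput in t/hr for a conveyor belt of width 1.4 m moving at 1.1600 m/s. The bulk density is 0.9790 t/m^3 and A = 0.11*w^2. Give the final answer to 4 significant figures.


A = 0.11 * 1.4^2 = 0.2156 m^2
C = 0.2156 * 1.1600 * 0.9790 * 3600
C = 881.4 t/hr


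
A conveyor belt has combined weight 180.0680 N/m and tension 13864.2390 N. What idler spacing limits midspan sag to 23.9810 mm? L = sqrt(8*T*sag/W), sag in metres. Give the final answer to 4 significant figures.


sag = 23.9810/1000 = 0.023981 m
L = sqrt(8 * 13864.2390 * 0.023981 / 180.0680)
L = 3.843 m


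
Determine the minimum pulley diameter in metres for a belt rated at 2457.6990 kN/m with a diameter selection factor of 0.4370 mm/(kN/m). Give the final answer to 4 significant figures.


D = 2457.6990 * 0.4370 / 1000
D = 1.074 m


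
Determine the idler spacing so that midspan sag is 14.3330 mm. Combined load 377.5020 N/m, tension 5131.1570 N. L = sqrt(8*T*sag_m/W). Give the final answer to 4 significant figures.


sag = 14.3330/1000 = 0.014333 m
L = sqrt(8 * 5131.1570 * 0.014333 / 377.5020)
L = 1.248 m


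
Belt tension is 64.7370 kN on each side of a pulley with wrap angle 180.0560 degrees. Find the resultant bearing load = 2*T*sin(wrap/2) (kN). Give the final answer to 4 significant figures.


F = 2 * 64.7370 * sin(180.0560/2 deg)
F = 129.5 kN


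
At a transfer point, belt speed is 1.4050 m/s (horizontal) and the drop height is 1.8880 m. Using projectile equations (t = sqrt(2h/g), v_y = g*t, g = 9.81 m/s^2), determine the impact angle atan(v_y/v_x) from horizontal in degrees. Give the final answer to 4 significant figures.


t = sqrt(2*1.8880/9.81) = 0.620414 s
v_y = 9.81 * 0.620414 = 6.08626 m/s
angle = atan(6.08626 / 1.4050) = 77.00 deg


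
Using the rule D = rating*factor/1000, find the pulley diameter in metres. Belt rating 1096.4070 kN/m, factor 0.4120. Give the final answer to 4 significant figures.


D = 1096.4070 * 0.4120 / 1000
D = 0.4517 m


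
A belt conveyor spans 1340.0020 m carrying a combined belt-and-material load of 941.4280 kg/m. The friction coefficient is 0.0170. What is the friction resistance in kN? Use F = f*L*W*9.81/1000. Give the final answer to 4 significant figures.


F = 0.0170 * 1340.0020 * 941.4280 * 9.81 / 1000
F = 210.4 kN


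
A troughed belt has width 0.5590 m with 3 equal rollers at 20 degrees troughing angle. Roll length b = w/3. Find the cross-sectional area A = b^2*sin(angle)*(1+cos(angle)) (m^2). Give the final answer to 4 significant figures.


b = 0.5590/3 = 0.186333 m
A = 0.186333^2 * sin(20 deg) * (1 + cos(20 deg))
A = 0.02303 m^2


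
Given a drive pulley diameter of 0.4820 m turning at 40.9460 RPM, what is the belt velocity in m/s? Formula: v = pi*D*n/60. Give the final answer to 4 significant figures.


v = pi * 0.4820 * 40.9460 / 60
v = 1.033 m/s


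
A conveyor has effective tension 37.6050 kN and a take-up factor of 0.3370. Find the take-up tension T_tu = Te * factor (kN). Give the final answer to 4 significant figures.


T_tu = 37.6050 * 0.3370
T_tu = 12.67 kN


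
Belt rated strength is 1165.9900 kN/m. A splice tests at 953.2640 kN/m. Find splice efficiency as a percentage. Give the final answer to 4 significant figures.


Eff = 953.2640 / 1165.9900 * 100
Eff = 81.76 %


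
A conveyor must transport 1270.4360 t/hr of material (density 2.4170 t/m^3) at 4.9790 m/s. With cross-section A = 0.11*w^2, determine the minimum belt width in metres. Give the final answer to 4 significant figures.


A_req = 1270.4360 / (4.9790 * 2.4170 * 3600) = 0.0293246 m^2
w = sqrt(0.0293246 / 0.11)
w = 0.5163 m


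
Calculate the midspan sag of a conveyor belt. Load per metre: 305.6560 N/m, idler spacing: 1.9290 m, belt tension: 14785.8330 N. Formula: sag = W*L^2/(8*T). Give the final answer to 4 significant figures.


sag = 305.6560 * 1.9290^2 / (8 * 14785.8330)
sag = 0.009615 m


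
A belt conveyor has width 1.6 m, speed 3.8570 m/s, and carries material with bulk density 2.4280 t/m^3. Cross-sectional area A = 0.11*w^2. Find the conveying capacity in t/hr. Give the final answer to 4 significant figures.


A = 0.11 * 1.6^2 = 0.2816 m^2
C = 0.2816 * 3.8570 * 2.4280 * 3600
C = 9494 t/hr
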